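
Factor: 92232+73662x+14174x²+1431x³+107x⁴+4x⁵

Among the possible rational roots, x = -12 is a root, so (x+12) is a factor; dividing leaves 4x⁴+59x³+723x²+5498x+7686.
Next, x = -9 is a root, so (x+9) divides it; the quotient is 4x³+23x²+516x+854.
Next, x = -7/4 is a root, giving the factor (4x+7) and quotient x²+4x+122.
The quadratic x²+4x+122 has discriminant -472 < 0 and is irreducible over ℤ.

(4x+7)(x+12)(x+9)(x²+4x+122)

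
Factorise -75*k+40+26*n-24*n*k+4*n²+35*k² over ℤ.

Group: 2*n*(2*n-7*k+8) + (-5*k+5)*(2*n-7*k+8); both groups contain (2*n-7*k+8).

(2*n-5*k+5)*(2*n-7*k+8)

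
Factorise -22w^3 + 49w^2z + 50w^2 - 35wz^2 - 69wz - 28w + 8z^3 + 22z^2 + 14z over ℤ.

Group: w(-22w^2 + 27wz + 28w - 8z^2 - 14z) + (-z - 1)(-22w^2 + 27wz + 28w - 8z^2 - 14z); both groups contain (-22w^2 + 27wz + 28w - 8z^2 - 14z), so (w - z - 1) is a factor with cofactor -22w^2 + 27wz + 28w - 8z^2 - 14z.
The cofactor groups again: -22w^2 + 27wz + 28w - 8z^2 - 14z = -11w(2w - z) + (8z + 14)(2w - z); both groups contain (2w - z), giving -(11w - 8z - 14)(2w - z).

-(11w - 8z - 14)(2w - z)(w - z - 1)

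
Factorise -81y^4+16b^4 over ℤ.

Write as (4b^2)² − (9y^2)², then factor 4b^2-9y^2 once more.

(2b+3y)(2b-3y)(4b^2+9y^2)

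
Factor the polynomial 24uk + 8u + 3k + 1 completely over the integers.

Group as (24uk + 8u) + (3k + 1) = 8u(3k + 1) + (3k + 1).
Both groups share the factor (3k + 1).

(3k + 1)(8u + 1)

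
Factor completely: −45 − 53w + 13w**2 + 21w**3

Among the possible rational roots, w = 5/3 is a root, so (3w − 5) is a factor; dividing leaves 7w**2 + 16w + 9.
The remaining quadratic factors as (7w + 9)(w + 1).

(3w − 5)(7w + 9)(w + 1)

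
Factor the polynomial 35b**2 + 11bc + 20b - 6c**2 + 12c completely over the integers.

Group: 7b(5b + 3c) + (-2c + 4)(5b + 3c); both groups contain (5b + 3c).

(5b + 3c)(7b - 2c + 4)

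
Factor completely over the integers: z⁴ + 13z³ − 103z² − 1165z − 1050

(z + 1)(z + 15)(z + 7)(z − 10)

Testing divisors of the constant over divisors of the leading coefficient, z = −7 is a root, giving the factor (z + 7) and quotient z³ + 6z² − 145z − 150.
Then z = −1 is a root, so (z + 1) divides it; the quotient is z² + 5z − 150.
The remaining quadratic factors as (z + 15)(z − 10).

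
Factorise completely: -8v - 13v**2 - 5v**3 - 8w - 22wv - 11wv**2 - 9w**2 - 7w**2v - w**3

Group: w(-w**2 - 6wv - 9w - 5v**2 - 13v - 8) + v(-w**2 - 6wv - 9w - 5v**2 - 13v - 8); both groups contain (-w**2 - 6wv - 9w - 5v**2 - 13v - 8), so (w + v) is a factor with cofactor -w**2 - 6wv - 9w - 5v**2 - 13v - 8.
The cofactor groups again: -w**2 - 6wv - 9w - 5v**2 - 13v - 8 = -w(w + 5v + 8) + (-v - 1)(w + 5v + 8); both groups contain (w + 5v + 8), giving -(w + v + 1)(w + 5v + 8).

-(w + 5v + 8)(w + v)(w + v + 1)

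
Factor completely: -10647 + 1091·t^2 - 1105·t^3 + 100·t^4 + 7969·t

(4·t - 13)·(5·t + 13)·(5·t - 7)·(t - 9)

By the rational root theorem, t = 9 is a root, so (t - 9) divides it; the quotient is 100·t^3 - 205·t^2 - 754·t + 1183.
Then t = 7/5 is a root, giving the factor (5·t - 7) and quotient 20·t^2 - 13·t - 169.
The remaining quadratic factors as (5·t + 13)(4·t - 13).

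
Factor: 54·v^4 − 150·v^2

Every term has a factor of 6·v^2. Then 9·v^2 − 25 = (3·v)² − (5)².

6·v^2·(3·v + 5)·(3·v − 5)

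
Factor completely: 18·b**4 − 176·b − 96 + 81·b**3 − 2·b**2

(2·b − 3)·(3·b + 2)·(3·b + 4)·(b + 4)

Among the possible rational roots, b = −2/3 is a root, so (3·b + 2) is a factor; dividing leaves 6·b**3 + 23·b**2 − 16·b − 48.
Next, b = −4 is a root, so (b + 4) divides it; the quotient is 6·b**2 − b − 12.
The remaining quadratic factors as (2·b − 3)(3·b + 4).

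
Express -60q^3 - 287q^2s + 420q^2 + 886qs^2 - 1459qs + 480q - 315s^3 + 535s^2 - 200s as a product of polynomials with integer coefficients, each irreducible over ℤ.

Group: 5q(-12q^2 - 79qs + 96q + 35s^2 - 40s) + (-9s + 5)(-12q^2 - 79qs + 96q + 35s^2 - 40s); both groups contain (-12q^2 - 79qs + 96q + 35s^2 - 40s), so (5q - 9s + 5) is a factor with cofactor -12q^2 - 79qs + 96q + 35s^2 - 40s.
The cofactor groups again: -12q^2 - 79qs + 96q + 35s^2 - 40s = -12q(q + 7s - 8) + 5s(q + 7s - 8); both groups contain (q + 7s - 8), giving -(12q - 5s)(q + 7s - 8).

-(12q - 5s)(5q - 9s + 5)(q + 7s - 8)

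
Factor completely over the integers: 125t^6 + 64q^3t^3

Every term has a factor of t^3; factoring it out leaves 64q^3 + 125t^3.
Recognize a sum of cubes with the parts 5t and 4q.

t^3(4q + 5t)(16q^2 − 20qt + 25t^2)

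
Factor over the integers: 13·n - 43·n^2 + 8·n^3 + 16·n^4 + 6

Testing divisors of the constant over divisors of the leading coefficient, n = -1/4 is a root, giving the factor (4·n + 1) and quotient 4·n^3 + n^2 - 11·n + 6.
Next, n = 3/4 is a root, so (4·n - 3) divides it; the quotient is n^2 + n - 2.
The remaining quadratic factors as (n + 2)(n - 1).

(4·n + 1)·(4·n - 3)·(n + 2)·(n - 1)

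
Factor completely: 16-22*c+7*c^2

(7*c-8)*(c-2)

Need a pair with product 7·16 = 112 and sum -22: that's -8 and -14.
Split the middle term: 7*c^2-8*c - 14*c+16 = c*(7*c-8) - 2*(7*c-8).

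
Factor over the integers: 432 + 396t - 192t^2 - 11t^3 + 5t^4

(5t + 4)(t + 6)(t - 3)(t - 6)

Trying the rational-root candidates, t = 6 is a root, so (t - 6) divides it; the quotient is 5t^3 + 19t^2 - 78t - 72.
Next, t = -4/5 is a root, so (5t + 4) divides it; the quotient is t^2 + 3t - 18.
The remaining quadratic factors as (t - 3)(t + 6).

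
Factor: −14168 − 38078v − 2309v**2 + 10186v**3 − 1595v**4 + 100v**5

By the rational root theorem, v = 11/4 is a root, so (4v − 11) is a factor; dividing leaves 25v**4 − 330v**3 + 1639v**2 + 3930v + 1288.
Then v = −7/5 is a root, so (5v + 7) divides it; the quotient is 5v**3 − 73v**2 + 430v + 184.
Next, v = −2/5 is a root, so (5v + 2) divides it; the quotient is v**2 − 15v + 92.
The quadratic v**2 − 15v + 92 has discriminant −143 < 0 and is irreducible over ℤ.

(4v − 11)(5v + 2)(5v + 7)(v**2 − 15v + 92)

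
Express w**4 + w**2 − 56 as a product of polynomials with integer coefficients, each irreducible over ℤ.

(w**2 + 8)(w**2 − 7)

Substitute u = w**2 to get a quadratic in u, then factor.
w**2 − 7 is irreducible over ℤ (7 is not a perfect square).
w**2 + 8 is irreducible over ℤ (always positive, so no real roots).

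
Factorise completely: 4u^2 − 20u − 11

Need a pair with product 4·(−11) = −44 and sum −20: that's −22 and 2.
Split the middle term: 4u^2 − 22u + 2u − 11 = 2u(2u − 11) + (2u − 11).

(2u + 1)(2u − 11)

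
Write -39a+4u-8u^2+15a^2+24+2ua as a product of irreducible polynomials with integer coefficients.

-(2u-3a+3)(4u+5a-8)

Group: -2u(4u+5a-8) + (3a-3)(4u+5a-8); both groups contain (4u+5a-8).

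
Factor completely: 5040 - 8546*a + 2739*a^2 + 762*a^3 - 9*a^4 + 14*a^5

Trying the rational-root candidates, a = 8/7 is a root, so (7*a - 8) divides it; the quotient is 2*a^4 + a^3 + 110*a^2 + 517*a - 630.
Continuing, a = 1 is a root, giving the factor (a - 1) and quotient 2*a^3 + 3*a^2 + 113*a + 630.
Continuing, a = -9/2 is a root, so (2*a + 9) divides it; the quotient is a^2 - 3*a + 70.
The quadratic a^2 - 3*a + 70 has discriminant -271 < 0 and is irreducible over ℤ.

(2*a + 9)*(7*a - 8)*(a - 1)*(a^2 - 3*a + 70)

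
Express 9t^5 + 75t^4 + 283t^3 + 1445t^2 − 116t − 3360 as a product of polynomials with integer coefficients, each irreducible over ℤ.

(3t + 5)(3t − 4)(t + 7)(t^2 + t + 24)

By the rational root theorem, t = −7 is a root, so (t + 7) is a factor; dividing leaves 9t^4 + 12t^3 + 199t^2 + 52t − 480.
Continuing, t = −5/3 is a root, giving the factor (3t + 5) and quotient 3t^3 − t^2 + 68t − 96.
Then t = 4/3 is a root, so (3t − 4) divides it; the quotient is t^2 + t + 24.
The quadratic t^2 + t + 24 has discriminant −95 < 0 and is irreducible over ℤ.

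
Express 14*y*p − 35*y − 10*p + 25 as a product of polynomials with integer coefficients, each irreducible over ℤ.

(2*p − 5)*(7*y − 5)

Group as (14*y*p − 35*y) + (−10*p + 25) = 7*y*(2*p − 5) − 5*(2*p − 5).
Both groups share the factor (2*p − 5).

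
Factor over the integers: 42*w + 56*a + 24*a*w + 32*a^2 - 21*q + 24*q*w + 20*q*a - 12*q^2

Group: -4*q*(3*q - 8*a - 6*w) + (-4*a - 7)*(3*q - 8*a - 6*w); both groups contain (3*q - 8*a - 6*w).

-(3*q - 8*a - 6*w)*(4*q + 4*a + 7)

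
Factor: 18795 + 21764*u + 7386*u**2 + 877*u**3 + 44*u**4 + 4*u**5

(2*u + 3)*(2*u + 7)*(u + 5)*(u**2 + u + 179)

Among the possible rational roots, u = -5 is a root, so (u + 5) is a factor; dividing leaves 4*u**4 + 24*u**3 + 757*u**2 + 3601*u + 3759.
Next, u = -7/2 is a root, so (2*u + 7) is a factor; dividing leaves 2*u**3 + 5*u**2 + 361*u + 537.
Next, u = -3/2 is a root, so (2*u + 3) is a factor; dividing leaves u**2 + u + 179.
The quadratic u**2 + u + 179 has discriminant -715 < 0 and is irreducible over ℤ.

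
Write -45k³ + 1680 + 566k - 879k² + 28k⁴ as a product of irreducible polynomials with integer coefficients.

Among the possible rational roots, k = 6 is a root, giving the factor (k - 6) and quotient 28k³ + 123k² - 141k - 280.
Continuing, k = -8/7 is a root, so (7k + 8) is a factor; dividing leaves 4k² + 13k - 35.
The remaining quadratic factors as (4k - 7)(k + 5).

(4k - 7)(7k + 8)(k + 5)(k - 6)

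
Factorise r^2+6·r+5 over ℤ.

Two integers with product 5 and sum 6 are 5 and 1.

(r+1)·(r+5)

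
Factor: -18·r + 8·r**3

Factor out 2·r, leaving 4·r**2 - 9, which is a difference of two squares.

2·r·(2·r + 3)·(2·r - 3)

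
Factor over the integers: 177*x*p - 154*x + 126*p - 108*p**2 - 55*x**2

Group: -11*x*(5*x - 12*p + 14) + 9*p*(5*x - 12*p + 14); both groups contain (5*x - 12*p + 14).

-(5*x - 12*p + 14)*(11*x - 9*p)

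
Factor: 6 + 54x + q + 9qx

Group as (9qx + q) + (54x + 6) = q(9x + 1) + 6(9x + 1).
Both groups share the factor (9x + 1).

(9x + 1)(q + 6)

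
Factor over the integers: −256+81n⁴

Difference of squares twice: with A = 3n and B = 4, A⁴ − B⁴ = (A² − B²)(A² + B²), and A² − B² factors again.

(3n+4)(3n−4)(9n²+16)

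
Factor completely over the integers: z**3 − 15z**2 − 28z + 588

By the rational root theorem, z = −6 is a root, so (z + 6) is a factor; dividing leaves z**2 − 21z + 98.
The remaining quadratic factors as (z − 14)(z − 7).

(z + 6)(z − 14)(z − 7)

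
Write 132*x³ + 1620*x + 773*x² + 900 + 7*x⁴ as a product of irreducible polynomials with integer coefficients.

(7*x + 6)*(x + 10)*(x + 3)*(x + 5)

Testing divisors of the constant over divisors of the leading coefficient, x = −6/7 is a root, so (7*x + 6) is a factor; dividing leaves x³ + 18*x² + 95*x + 150.
Next, x = −10 is a root, so (x + 10) divides it; the quotient is x² + 8*x + 15.
The remaining quadratic factors as (x + 3)(x + 5).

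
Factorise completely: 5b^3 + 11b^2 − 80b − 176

Testing divisors of the constant over divisors of the leading coefficient, b = −11/5 is a root, so (5b + 11) divides it; the quotient is b^2 − 16.
The remaining quadratic factors as (b + 4)(b − 4).

(5b + 11)(b + 4)(b − 4)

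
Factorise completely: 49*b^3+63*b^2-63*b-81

Group as (49*b^3-63*b) + (63*b^2-81) = 7*b*(7*b^2-9) + 9*(7*b^2-9).
Both groups share the factor (7*b^2-9).

(7*b+9)*(7*b^2-9)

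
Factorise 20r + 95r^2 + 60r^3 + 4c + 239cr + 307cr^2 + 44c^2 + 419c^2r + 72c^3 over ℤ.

(8c + 3r + 4)(9c + 4r + 1)(c + 5r)

Group: 8c(9c^2 + 49cr + c + 20r^2 + 5r) + (3r + 4)(9c^2 + 49cr + c + 20r^2 + 5r); both groups contain (9c^2 + 49cr + c + 20r^2 + 5r), so (8c + 3r + 4) is a factor with cofactor 9c^2 + 49cr + c + 20r^2 + 5r.
The cofactor groups again: 9c^2 + 49cr + c + 20r^2 + 5r = c(9c + 4r + 1) + 5r(9c + 4r + 1); both groups contain (9c + 4r + 1), giving (c + 5r)(9c + 4r + 1).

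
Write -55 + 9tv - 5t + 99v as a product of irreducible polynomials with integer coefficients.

(9v - 5)(t + 11)

Group as (9tv - 5t) + (99v - 55) = t(9v - 5) + 11(9v - 5).
Both groups share the factor (9v - 5).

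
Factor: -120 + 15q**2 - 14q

(3q - 10)(5q + 12)

Need a pair with product 15·(-120) = -1800 and sum -14: that's -50 and 36.
Split the middle term: 15q**2 - 50q + 36q - 120 = 5q(3q - 10) + 12(3q - 10).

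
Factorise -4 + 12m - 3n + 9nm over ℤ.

(3m - 1)(3n + 4)

Group as (9nm - 3n) + (12m - 4) = 3n(3m - 1) + 4(3m - 1).
Both groups share the factor (3m - 1).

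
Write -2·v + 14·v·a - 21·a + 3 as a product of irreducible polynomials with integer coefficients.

Group as (14·v·a - 2·v) + (-21·a + 3) = 2·v·(7·a - 1) - 3·(7·a - 1).
Both groups share the factor (7·a - 1).

(2·v - 3)·(7·a - 1)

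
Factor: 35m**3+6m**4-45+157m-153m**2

(2m-1)(3m-5)(m+9)(m-1)

Trying the rational-root candidates, m = 1 is a root, so (m-1) divides it; the quotient is 6m**3+41m**2-112m+45.
Next, m = 1/2 is a root, so (2m-1) is a factor; dividing leaves 3m**2+22m-45.
The remaining quadratic factors as (3m-5)(m+9).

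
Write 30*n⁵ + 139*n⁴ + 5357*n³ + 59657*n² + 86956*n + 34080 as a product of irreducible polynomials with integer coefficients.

(5*n + 4)*(6*n + 5)*(n + 8)*(n² − 5*n + 213)

Testing divisors of the constant over divisors of the leading coefficient, n = −8 is a root, so (n + 8) is a factor; dividing leaves 30*n⁴ − 101*n³ + 6165*n² + 10337*n + 4260.
Continuing, n = −5/6 is a root, so (6*n + 5) divides it; the quotient is 5*n³ − 21*n² + 1045*n + 852.
Continuing, n = −4/5 is a root, so (5*n + 4) divides it; the quotient is n² − 5*n + 213.
The quadratic n² − 5*n + 213 has discriminant −827 < 0 and is irreducible over ℤ.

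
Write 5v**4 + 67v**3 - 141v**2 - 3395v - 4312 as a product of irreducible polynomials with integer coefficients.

(5v + 7)(v + 11)(v + 8)(v - 7)

Testing divisors of the constant over divisors of the leading coefficient, v = -7/5 is a root, giving the factor (5v + 7) and quotient v**3 + 12v**2 - 45v - 616.
Next, v = -8 is a root, so (v + 8) is a factor; dividing leaves v**2 + 4v - 77.
The remaining quadratic factors as (v + 11)(v - 7).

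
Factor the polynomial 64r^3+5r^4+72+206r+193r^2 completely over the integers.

By the rational root theorem, r = -4/5 is a root, so (5r+4) divides it; the quotient is r^3+12r^2+29r+18.
Then r = -1 is a root, giving the factor (r+1) and quotient r^2+11r+18.
The remaining quadratic factors as (r+9)(r+2).

(5r+4)(r+1)(r+2)(r+9)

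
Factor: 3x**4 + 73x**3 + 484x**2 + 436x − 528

(3x − 2)(x + 11)(x + 12)(x + 2)

Trying the rational-root candidates, x = −12 is a root, so (x + 12) is a factor; dividing leaves 3x**3 + 37x**2 + 40x − 44.
Next, x = −2 is a root, so (x + 2) divides it; the quotient is 3x**2 + 31x − 22.
The remaining quadratic factors as (x + 11)(3x − 2).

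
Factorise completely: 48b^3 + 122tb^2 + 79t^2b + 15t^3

(t + 2b)(5t + 3b)(3t + 8b)

Group: 5t(3t^2 + 14tb + 16b^2) + 3b(3t^2 + 14tb + 16b^2); both groups contain (3t^2 + 14tb + 16b^2), so (5t + 3b) is a factor with cofactor 3t^2 + 14tb + 16b^2.
The cofactor groups again: 3t^2 + 14tb + 16b^2 = 3t(t + 2b) + 8b(t + 2b); both groups contain (t + 2b), giving (3t + 8b)(t + 2b).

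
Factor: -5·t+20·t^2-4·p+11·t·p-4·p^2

(4·t-p-1)·(5·t+4·p)

Group: 4·t·(5·t+4·p) + (-p-1)·(5·t+4·p); both groups contain (5·t+4·p).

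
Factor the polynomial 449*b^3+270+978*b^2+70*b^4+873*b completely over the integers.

Among the possible rational roots, b = -3/2 is a root, giving the factor (2*b+3) and quotient 35*b^3+172*b^2+231*b+90.
Continuing, b = -5/7 is a root, so (7*b+5) divides it; the quotient is 5*b^2+21*b+18.
The remaining quadratic factors as (b+3)(5*b+6).

(2*b+3)*(5*b+6)*(7*b+5)*(b+3)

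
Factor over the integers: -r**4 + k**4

(k)⁴ − (r)⁴ = ((k)² − (r)²)((k)² + (r)²); the first factor splits again, the second (k**2 + r**2) is irreducible.

(k + r)(k - r)(k**2 + r**2)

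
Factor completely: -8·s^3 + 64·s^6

Every term has a factor of 8·s^3; factoring it out leaves 8·s^3 - 1.
Recognize a difference of cubes with the parts 2·s and 1.

8·s^3·(2·s - 1)·(4·s^2 + 2·s + 1)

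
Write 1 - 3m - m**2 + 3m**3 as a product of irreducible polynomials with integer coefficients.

(3m - 1)(m + 1)(m - 1)

Group as (3m**3 - 3m) + (-m**2 + 1) = 3m(m**2 - 1) - (m**2 - 1).
Both groups share the factor (m**2 - 1).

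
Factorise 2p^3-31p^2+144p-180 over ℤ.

(2p-15)(p-2)(p-6)

Testing divisors of the constant over divisors of the leading coefficient, p = 6 is a root, so (p-6) is a factor; dividing leaves 2p^2-19p+30.
The remaining quadratic factors as (p-2)(2p-15).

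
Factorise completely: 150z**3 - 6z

6z(5z + 1)(5z - 1)

Factor out 6z, leaving 25z**2 - 1, which is a difference of two squares.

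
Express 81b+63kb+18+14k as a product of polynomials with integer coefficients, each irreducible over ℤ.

Group as (63kb+14k) + (81b+18) = 7k(9b+2) + 9(9b+2).
Both groups share the factor (9b+2).

(7k+9)(9b+2)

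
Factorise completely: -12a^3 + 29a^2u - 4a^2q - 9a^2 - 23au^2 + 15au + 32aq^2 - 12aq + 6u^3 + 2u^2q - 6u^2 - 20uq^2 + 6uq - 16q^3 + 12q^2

-(3a - 2u - 2q)(4a - 3u - 4q + 3)(a - u + 2q)

Group: 3a(-4a^2 + 7au - 4aq - 3a - 3u^2 + 2uq + 3u + 8q^2 - 6q) + (-2u - 2q)(-4a^2 + 7au - 4aq - 3a - 3u^2 + 2uq + 3u + 8q^2 - 6q); both groups contain (-4a^2 + 7au - 4aq - 3a - 3u^2 + 2uq + 3u + 8q^2 - 6q), so (3a - 2u - 2q) is a factor with cofactor -4a^2 + 7au - 4aq - 3a - 3u^2 + 2uq + 3u + 8q^2 - 6q.
The cofactor groups again: -4a^2 + 7au - 4aq - 3a - 3u^2 + 2uq + 3u + 8q^2 - 6q = -a(4a - 3u - 4q + 3) + (u - 2q)(4a - 3u - 4q + 3); both groups contain (4a - 3u - 4q + 3), giving -(a - u + 2q)(4a - 3u - 4q + 3).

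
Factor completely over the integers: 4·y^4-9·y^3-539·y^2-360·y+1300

(4·y-5)·(y+10)·(y+2)·(y-13)

Testing divisors of the constant over divisors of the leading coefficient, y = 13 is a root, so (y-13) divides it; the quotient is 4·y^3+43·y^2+20·y-100.
Continuing, y = -10 is a root, so (y+10) divides it; the quotient is 4·y^2+3·y-10.
The remaining quadratic factors as (y+2)(4·y-5).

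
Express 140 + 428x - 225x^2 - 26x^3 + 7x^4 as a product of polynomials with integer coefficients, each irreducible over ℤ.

Trying the rational-root candidates, x = -5 is a root, so (x + 5) is a factor; dividing leaves 7x^3 - 61x^2 + 80x + 28.
Then x = -2/7 is a root, so (7x + 2) divides it; the quotient is x^2 - 9x + 14.
The remaining quadratic factors as (x - 2)(x - 7).

(7x + 2)(x + 5)(x - 2)(x - 7)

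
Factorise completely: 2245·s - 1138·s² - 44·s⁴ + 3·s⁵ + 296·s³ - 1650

Trying the rational-root candidates, s = 3 is a root, so (s - 3) is a factor; dividing leaves 3·s⁴ - 35·s³ + 191·s² - 565·s + 550.
Then s = 5 is a root, so (s - 5) is a factor; dividing leaves 3·s³ - 20·s² + 91·s - 110.
Continuing, s = 5/3 is a root, so (3·s - 5) divides it; the quotient is s² - 5·s + 22.
The quadratic s² - 5·s + 22 has discriminant -63 < 0 and is irreducible over ℤ.

(3·s - 5)·(s - 3)·(s - 5)·(s² - 5·s + 22)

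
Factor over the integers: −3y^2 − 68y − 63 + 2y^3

By the rational root theorem, y = 7 is a root, giving the factor (y − 7) and quotient 2y^2 + 11y + 9.
The remaining quadratic factors as (2y + 9)(y + 1).

(2y + 9)(y + 1)(y − 7)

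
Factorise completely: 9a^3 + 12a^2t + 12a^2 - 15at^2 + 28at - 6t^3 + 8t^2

(3a + t)(3a - 3t + 4)(a + 2t)

Group: a(9a^2 - 6at + 12a - 3t^2 + 4t) + 2t(9a^2 - 6at + 12a - 3t^2 + 4t); both groups contain (9a^2 - 6at + 12a - 3t^2 + 4t), so (a + 2t) is a factor with cofactor 9a^2 - 6at + 12a - 3t^2 + 4t.
The cofactor groups again: 9a^2 - 6at + 12a - 3t^2 + 4t = 3a(3a + t) + (-3t + 4)(3a + t); both groups contain (3a + t), giving (3a - 3t + 4)(3a + t).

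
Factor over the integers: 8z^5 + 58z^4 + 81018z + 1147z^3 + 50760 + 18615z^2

Testing divisors of the constant over divisors of the leading coefficient, z = -15/2 is a root, so (2z + 15) is a factor; dividing leaves 4z^4 - z^3 + 581z^2 + 4950z + 3384.
Next, z = -3/4 is a root, so (4z + 3) is a factor; dividing leaves z^3 - z^2 + 146z + 1128.
Continuing, z = -6 is a root, so (z + 6) divides it; the quotient is z^2 - 7z + 188.
The quadratic z^2 - 7z + 188 has discriminant -703 < 0 and is irreducible over ℤ.

(2z + 15)(4z + 3)(z + 6)(z^2 - 7z + 188)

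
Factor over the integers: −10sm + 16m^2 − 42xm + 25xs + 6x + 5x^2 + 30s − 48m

(5x − 2m + 6)(x + 5s − 8m)

Group: 5x(x + 5s − 8m) + (−2m + 6)(x + 5s − 8m); both groups contain (x + 5s − 8m).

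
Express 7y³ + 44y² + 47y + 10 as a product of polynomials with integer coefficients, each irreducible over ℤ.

(7y + 2)(y + 1)(y + 5)

By the rational root theorem, y = -5 is a root, so (y + 5) divides it; the quotient is 7y² + 9y + 2.
The remaining quadratic factors as (7y + 2)(y + 1).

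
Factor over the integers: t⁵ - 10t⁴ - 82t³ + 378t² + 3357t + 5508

Among the possible rational roots, t = -3 is a root, giving the factor (t + 3) and quotient t⁴ - 13t³ - 43t² + 507t + 1836.
Next, t = 12 is a root, giving the factor (t - 12) and quotient t³ - t² - 55t - 153.
Continuing, t = 9 is a root, giving the factor (t - 9) and quotient t² + 8t + 17.
The quadratic t² + 8t + 17 has discriminant -4 < 0 and is irreducible over ℤ.

(t + 3)(t - 12)(t - 9)(t² + 8t + 17)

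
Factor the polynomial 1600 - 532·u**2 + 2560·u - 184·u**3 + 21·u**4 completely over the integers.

(3·u - 10)·(7·u + 4)·(u + 4)·(u - 10)

By the rational root theorem, u = 10/3 is a root, so (3·u - 10) divides it; the quotient is 7·u**3 - 38·u**2 - 304·u - 160.
Continuing, u = -4 is a root, so (u + 4) is a factor; dividing leaves 7·u**2 - 66·u - 40.
The remaining quadratic factors as (7·u + 4)(u - 10).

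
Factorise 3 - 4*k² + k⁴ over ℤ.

(k + 1)*(k - 1)*(k² - 3)

Substitute u = k² to get a quadratic in u, then factor.
k² - 1 is a difference of squares.
k² - 3 is irreducible over ℤ (3 is not a perfect square).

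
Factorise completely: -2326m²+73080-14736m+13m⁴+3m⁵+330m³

(3m-14)(m+6)(m-5)(m²+8m+174)

Trying the rational-root candidates, m = 5 is a root, giving the factor (m-5) and quotient 3m⁴+28m³+470m²+24m-14616.
Then m = 14/3 is a root, so (3m-14) is a factor; dividing leaves m³+14m²+222m+1044.
Then m = -6 is a root, so (m+6) is a factor; dividing leaves m²+8m+174.
The quadratic m²+8m+174 has discriminant -632 < 0 and is irreducible over ℤ.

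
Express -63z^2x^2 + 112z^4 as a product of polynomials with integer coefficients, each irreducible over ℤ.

Every term has a factor of 7z^2. Then 16z^2 - 9x^2 = (4z)² − (3x)².

7z^2(4z - 3x)(4z + 3x)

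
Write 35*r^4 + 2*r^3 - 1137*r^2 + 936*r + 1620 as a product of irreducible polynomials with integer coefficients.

(5*r - 9)*(7*r + 6)*(r + 6)*(r - 5)

Among the possible rational roots, r = 5 is a root, so (r - 5) divides it; the quotient is 35*r^3 + 177*r^2 - 252*r - 324.
Next, r = -6/7 is a root, giving the factor (7*r + 6) and quotient 5*r^2 + 21*r - 54.
The remaining quadratic factors as (r + 6)(5*r - 9).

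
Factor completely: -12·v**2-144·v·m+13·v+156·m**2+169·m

-(12·v-12·m-13)·(v+13·m)

Group: -12·v·(v+13·m) + (12·m+13)·(v+13·m); both groups contain (v+13·m).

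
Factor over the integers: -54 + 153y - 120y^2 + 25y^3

Trying the rational-root candidates, y = 3/5 is a root, giving the factor (5y - 3) and quotient 5y^2 - 21y + 18.
The remaining quadratic factors as (5y - 6)(y - 3).

(5y - 3)(5y - 6)(y - 3)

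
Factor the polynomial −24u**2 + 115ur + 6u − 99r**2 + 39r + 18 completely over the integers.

Group: −8u(3u − 11r − 3) + (9r − 6)(3u − 11r − 3); both groups contain (3u − 11r − 3).

−(3u − 11r − 3)(8u − 9r + 6)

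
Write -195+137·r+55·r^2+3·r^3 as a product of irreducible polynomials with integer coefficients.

By the rational root theorem, r = 1 is a root, giving the factor (r-1) and quotient 3·r^2+58·r+195.
The remaining quadratic factors as (r+15)(3·r+13).

(3·r+13)·(r+15)·(r-1)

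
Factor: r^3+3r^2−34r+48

Testing divisors of the constant over divisors of the leading coefficient, r = 3 is a root, so (r−3) is a factor; dividing leaves r^2+6r−16.
The remaining quadratic factors as (r−2)(r+8).

(r+8)(r−2)(r−3)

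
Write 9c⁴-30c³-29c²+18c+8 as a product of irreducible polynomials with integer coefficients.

Trying the rational-root candidates, c = -1 is a root, giving the factor (c+1) and quotient 9c³-39c²+10c+8.
Next, c = -1/3 is a root, giving the factor (3c+1) and quotient 3c²-14c+8.
The remaining quadratic factors as (3c-2)(c-4).

(3c+1)(3c-2)(c+1)(c-4)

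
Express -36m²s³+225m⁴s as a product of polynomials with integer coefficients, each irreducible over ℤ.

Pull out the common factor 9m²s; 25m²-4s² is a difference of squares.

9m²s(5m+2s)(5m-2s)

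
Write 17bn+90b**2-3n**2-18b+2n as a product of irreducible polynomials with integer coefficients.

Group: 9b(10b+3n-2) - n(10b+3n-2); both groups contain (10b+3n-2).

(10b+3n-2)(9b-n)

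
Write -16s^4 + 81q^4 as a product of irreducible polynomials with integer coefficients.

(3q + 2s)(3q - 2s)(9q^2 + 4s^2)

(3q)⁴ − (2s)⁴ = ((3q)² − (2s)²)((3q)² + (2s)²); the first factor splits again, the second (9q^2 + 4s^2) is irreducible.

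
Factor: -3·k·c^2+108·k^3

3·k·(6·k-c)·(6·k+c)

Pull out the common factor 3·k; 36·k^2-c^2 is a difference of squares.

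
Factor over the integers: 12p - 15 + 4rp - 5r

(4p - 5)(r + 3)

Group as (4rp - 5r) + (12p - 15) = r(4p - 5) + 3(4p - 5).
Both groups share the factor (4p - 5).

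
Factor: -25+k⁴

Substitute u = k² to get a quadratic in u, then factor.
k²-5 is irreducible over ℤ (5 is not a perfect square).
k²+5 is irreducible over ℤ (always positive, so no real roots).

(k²+5)(k²-5)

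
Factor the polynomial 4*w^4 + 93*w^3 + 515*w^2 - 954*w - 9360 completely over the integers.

Testing divisors of the constant over divisors of the leading coefficient, w = -8 is a root, so (w + 8) divides it; the quotient is 4*w^3 + 61*w^2 + 27*w - 1170.
Next, w = -6 is a root, so (w + 6) divides it; the quotient is 4*w^2 + 37*w - 195.
The remaining quadratic factors as (w + 13)(4*w - 15).

(4*w - 15)*(w + 13)*(w + 6)*(w + 8)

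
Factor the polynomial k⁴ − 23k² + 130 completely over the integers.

(k² − 10)(k² − 13)

Substitute u = k² to get a quadratic in u, then factor.
k² − 13 is irreducible over ℤ (13 is not a perfect square).
k² − 10 is irreducible over ℤ (10 is not a perfect square).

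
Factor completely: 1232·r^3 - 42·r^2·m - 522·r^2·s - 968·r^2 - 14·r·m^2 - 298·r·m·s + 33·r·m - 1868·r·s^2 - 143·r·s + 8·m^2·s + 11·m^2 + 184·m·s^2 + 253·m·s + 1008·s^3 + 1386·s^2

Group: 8·r·(154·r^2 + 14·r·m + 108·r·s - 121·r - 8·m·s - 11·m - 112·s^2 - 154·s) + (-m - 9·s)·(154·r^2 + 14·r·m + 108·r·s - 121·r - 8·m·s - 11·m - 112·s^2 - 154·s); both groups contain (154·r^2 + 14·r·m + 108·r·s - 121·r - 8·m·s - 11·m - 112·s^2 - 154·s), so (8·r - m - 9·s) is a factor with cofactor 154·r^2 + 14·r·m + 108·r·s - 121·r - 8·m·s - 11·m - 112·s^2 - 154·s.
The cofactor groups again: 154·r^2 + 14·r·m + 108·r·s - 121·r - 8·m·s - 11·m - 112·s^2 - 154·s = 11·r·(14·r - 8·s - 11) + (m + 14·s)·(14·r - 8·s - 11); both groups contain (14·r - 8·s - 11), giving (11·r + m + 14·s)·(14·r - 8·s - 11).

(8·r - m - 9·s)·(14·r - 8·s - 11)·(11·r + m + 14·s)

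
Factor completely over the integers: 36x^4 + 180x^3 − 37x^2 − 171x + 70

(2x − 1)(3x − 2)(6x + 7)(x + 5)

Among the possible rational roots, x = −5 is a root, giving the factor (x + 5) and quotient 36x^3 − 37x + 14.
Continuing, x = 1/2 is a root, so (2x − 1) divides it; the quotient is 18x^2 + 9x − 14.
The remaining quadratic factors as (3x − 2)(6x + 7).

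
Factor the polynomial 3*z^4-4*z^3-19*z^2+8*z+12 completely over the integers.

Testing divisors of the constant over divisors of the leading coefficient, z = 3 is a root, giving the factor (z-3) and quotient 3*z^3+5*z^2-4*z-4.
Then z = 1 is a root, giving the factor (z-1) and quotient 3*z^2+8*z+4.
The remaining quadratic factors as (3*z+2)(z+2).

(3*z+2)*(z+2)*(z-1)*(z-3)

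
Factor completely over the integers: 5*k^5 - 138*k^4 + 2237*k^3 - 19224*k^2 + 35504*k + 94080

(5*k + 7)*(k - 12)*(k - 5)*(k^2 - 12*k + 224)

Among the possible rational roots, k = -7/5 is a root, so (5*k + 7) divides it; the quotient is k^4 - 29*k^3 + 488*k^2 - 4528*k + 13440.
Next, k = 5 is a root, giving the factor (k - 5) and quotient k^3 - 24*k^2 + 368*k - 2688.
Then k = 12 is a root, giving the factor (k - 12) and quotient k^2 - 12*k + 224.
The quadratic k^2 - 12*k + 224 has discriminant -752 < 0 and is irreducible over ℤ.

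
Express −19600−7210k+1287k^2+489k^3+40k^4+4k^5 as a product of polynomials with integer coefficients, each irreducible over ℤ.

(2k+5)(2k−7)(k+5)(k^2+6k+112)

By the rational root theorem, k = 7/2 is a root, giving the factor (2k−7) and quotient 2k^4+27k^3+339k^2+1830k+2800.
Then k = −5 is a root, giving the factor (k+5) and quotient 2k^3+17k^2+254k+560.
Next, k = −5/2 is a root, giving the factor (2k+5) and quotient k^2+6k+112.
The quadratic k^2+6k+112 has discriminant −412 < 0 and is irreducible over ℤ.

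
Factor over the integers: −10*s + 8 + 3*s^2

Need a pair with product 3·8 = 24 and sum −10: that's −6 and −4.
Split the middle term: 3*s^2 − 6*s − 4*s + 8 = 3*s*(s − 2) − 4*(s − 2).

(3*s − 4)*(s − 2)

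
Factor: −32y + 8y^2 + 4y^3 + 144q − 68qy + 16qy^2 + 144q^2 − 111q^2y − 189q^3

−(3q + 2y − 4)(7q + y + 4)(9q − 2y)

Group: 9q(−21q^2 − 17qy + 16q − 2y^2 − 4y + 16) − 2y(−21q^2 − 17qy + 16q − 2y^2 − 4y + 16); both groups contain (−21q^2 − 17qy + 16q − 2y^2 − 4y + 16), so (9q − 2y) is a factor with cofactor −21q^2 − 17qy + 16q − 2y^2 − 4y + 16.
The cofactor groups again: −21q^2 − 17qy + 16q − 2y^2 − 4y + 16 = −7q(3q + 2y − 4) + (−y − 4)(3q + 2y − 4); both groups contain (3q + 2y − 4), giving −(7q + y + 4)(3q + 2y − 4).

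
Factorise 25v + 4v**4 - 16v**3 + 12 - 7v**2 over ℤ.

Testing divisors of the constant over divisors of the leading coefficient, v = -1 is a root, giving the factor (v + 1) and quotient 4v**3 - 20v**2 + 13v + 12.
Next, v = -1/2 is a root, so (2v + 1) divides it; the quotient is 2v**2 - 11v + 12.
The remaining quadratic factors as (v - 4)(2v - 3).

(2v + 1)(2v - 3)(v + 1)(v - 4)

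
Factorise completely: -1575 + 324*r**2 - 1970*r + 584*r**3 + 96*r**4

(2*r + 5)*(2*r + 9)*(4*r - 7)*(6*r + 5)

By the rational root theorem, r = -5/2 is a root, giving the factor (2*r + 5) and quotient 48*r**3 + 172*r**2 - 268*r - 315.
Continuing, r = -5/6 is a root, so (6*r + 5) divides it; the quotient is 8*r**2 + 22*r - 63.
The remaining quadratic factors as (2*r + 9)(4*r - 7).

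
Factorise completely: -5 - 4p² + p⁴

Substitute u = p² to get a quadratic in u, then factor.
p² + 1 is irreducible over ℤ (sum of squares).
p² - 5 is irreducible over ℤ (5 is not a perfect square).

(p² + 1)(p² - 5)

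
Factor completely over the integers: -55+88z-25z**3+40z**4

Group as (40z**4+88z) + (-25z**3-55) = 8z(5z**3+11) - 5(5z**3+11).
Both groups share the factor (5z**3+11).

(8z-5)(5z**3+11)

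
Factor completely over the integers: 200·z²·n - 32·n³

8·n·(5·z - 2·n)·(5·z + 2·n)

Pull out the common factor 8·n; 25·z² - 4·n² is a difference of squares.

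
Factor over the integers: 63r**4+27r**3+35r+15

(7r+3)(9r**3+5)

Group as (63r**4+35r) + (27r**3+15) = 7r(9r**3+5) + 3(9r**3+5).
Both groups share the factor (9r**3+5).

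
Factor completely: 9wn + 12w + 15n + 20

Group as (9wn + 12w) + (15n + 20) = 3w(3n + 4) + 5(3n + 4).
Both groups share the factor (3n + 4).

(3n + 4)(3w + 5)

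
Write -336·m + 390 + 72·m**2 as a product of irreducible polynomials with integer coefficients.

6·(2·m - 5)·(6·m - 13)

Pull out the common factor 6, then factor the remaining trinomial.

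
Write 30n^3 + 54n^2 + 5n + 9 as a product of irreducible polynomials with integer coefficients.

(5n + 9)(6n^2 + 1)

Group as (30n^3 + 5n) + (54n^2 + 9) = 5n(6n^2 + 1) + 9(6n^2 + 1).
Both groups share the factor (6n^2 + 1).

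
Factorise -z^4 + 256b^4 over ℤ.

(4b + z)(4b - z)(16b^2 + z^2)

Write as (16b^2)² − (z^2)², then factor 16b^2 - z^2 once more.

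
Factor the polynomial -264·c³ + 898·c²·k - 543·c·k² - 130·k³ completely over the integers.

-(11·c + 2·k)·(12·c - 13·k)·(2·c - 5·k)

Group: 12·c·(-22·c² + 51·c·k + 10·k²) - 13·k·(-22·c² + 51·c·k + 10·k²); both groups contain (-22·c² + 51·c·k + 10·k²), so (12·c - 13·k) is a factor with cofactor -22·c² + 51·c·k + 10·k².
The cofactor groups again: -22·c² + 51·c·k + 10·k² = -11·c·(2·c - 5·k) - 2·k·(2·c - 5·k); both groups contain (2·c - 5·k), giving -(11·c + 2·k)·(2·c - 5·k).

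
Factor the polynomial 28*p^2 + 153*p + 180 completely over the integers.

Need a pair with product 28·180 = 5040 and sum 153: that's 105 and 48.
Split the middle term: 28*p^2 + 105*p + 48*p + 180 = 7*p*(4*p + 15) + 12*(4*p + 15).

(4*p + 15)*(7*p + 12)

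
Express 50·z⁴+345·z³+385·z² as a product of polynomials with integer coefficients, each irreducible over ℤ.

Pull out the common factor 5·z², then factor the remaining trinomial.

5·z²·(2·z+11)·(5·z+7)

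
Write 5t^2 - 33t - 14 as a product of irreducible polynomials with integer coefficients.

(5t + 2)(t - 7)

Need a pair with product 5·(-14) = -70 and sum -33: that's -35 and 2.
Split the middle term: 5t^2 - 35t + 2t - 14 = 5t(t - 7) + 2(t - 7).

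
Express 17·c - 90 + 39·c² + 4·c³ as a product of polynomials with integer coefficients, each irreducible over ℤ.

(4·c - 5)·(c + 2)·(c + 9)

Testing divisors of the constant over divisors of the leading coefficient, c = 5/4 is a root, so (4·c - 5) divides it; the quotient is c² + 11·c + 18.
The remaining quadratic factors as (c + 2)(c + 9).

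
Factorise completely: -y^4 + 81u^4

(3u + y)(3u - y)(9u^2 + y^2)

(3u)⁴ − (y)⁴ = ((3u)² − (y)²)((3u)² + (y)²); the first factor splits again, the second (9u^2 + y^2) is irreducible.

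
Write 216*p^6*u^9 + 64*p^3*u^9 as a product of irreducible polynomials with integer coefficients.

8*p^3*u^9*(3*p + 2)*(9*p^2 - 6*p + 4)

Pull out the common factor 8*p^3*u^9, leaving 27*p^3 + 8.
Recognize a sum of cubes with the parts 2 and 3*p.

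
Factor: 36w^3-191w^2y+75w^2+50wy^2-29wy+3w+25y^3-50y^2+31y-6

(4w+y-1)(9w-5y+3)(w-5y+2)

Group: w(36w^2-11wy+3w-5y^2+8y-3) + (-5y+2)(36w^2-11wy+3w-5y^2+8y-3); both groups contain (36w^2-11wy+3w-5y^2+8y-3), so (w-5y+2) is a factor with cofactor 36w^2-11wy+3w-5y^2+8y-3.
The cofactor groups again: 36w^2-11wy+3w-5y^2+8y-3 = 9w(4w+y-1) + (-5y+3)(4w+y-1); both groups contain (4w+y-1), giving (9w-5y+3)(4w+y-1).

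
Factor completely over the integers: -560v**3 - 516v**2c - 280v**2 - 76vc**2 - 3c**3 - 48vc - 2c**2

-(4v + 3c + 2)(10v + c)(14v + c)

Group: 14v(-40v**2 - 34vc - 20v - 3c**2 - 2c) + c(-40v**2 - 34vc - 20v - 3c**2 - 2c); both groups contain (-40v**2 - 34vc - 20v - 3c**2 - 2c), so (14v + c) is a factor with cofactor -40v**2 - 34vc - 20v - 3c**2 - 2c.
The cofactor groups again: -40v**2 - 34vc - 20v - 3c**2 - 2c = -4v(10v + c) + (-3c - 2)(10v + c); both groups contain (10v + c), giving -(4v + 3c + 2)(10v + c).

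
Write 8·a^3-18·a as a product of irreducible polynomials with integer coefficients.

Every term has a factor of 2·a. Then 4·a^2-9 = (2·a)² − (3)².

2·a·(2·a+3)·(2·a-3)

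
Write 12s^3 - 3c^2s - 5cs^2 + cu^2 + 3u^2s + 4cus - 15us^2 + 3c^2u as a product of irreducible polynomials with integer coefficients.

Group: c(3cu - 3cs + u^2 - 5us + 4s^2) + 3s(3cu - 3cs + u^2 - 5us + 4s^2); both groups contain (3cu - 3cs + u^2 - 5us + 4s^2), so (c + 3s) is a factor with cofactor 3cu - 3cs + u^2 - 5us + 4s^2.
The cofactor groups again: 3cu - 3cs + u^2 - 5us + 4s^2 = u(3c + u - 4s) - s(3c + u - 4s); both groups contain (3c + u - 4s), giving (u - s)(3c + u - 4s).

(u - s)(3c + u - 4s)(c + 3s)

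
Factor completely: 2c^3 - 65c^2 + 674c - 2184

(2c - 13)(c - 12)(c - 14)

Testing divisors of the constant over divisors of the leading coefficient, c = 13/2 is a root, so (2c - 13) divides it; the quotient is c^2 - 26c + 168.
The remaining quadratic factors as (c - 12)(c - 14).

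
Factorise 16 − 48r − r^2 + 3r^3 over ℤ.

By the rational root theorem, r = −4 is a root, so (r + 4) is a factor; dividing leaves 3r^2 − 13r + 4.
The remaining quadratic factors as (3r − 1)(r − 4).

(3r − 1)(r + 4)(r − 4)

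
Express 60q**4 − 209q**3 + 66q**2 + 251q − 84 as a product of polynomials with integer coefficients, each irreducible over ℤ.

(3q − 1)(4q − 7)(5q − 12)(q + 1)

Among the possible rational roots, q = 7/4 is a root, so (4q − 7) divides it; the quotient is 15q**3 − 26q**2 − 29q + 12.
Next, q = 12/5 is a root, so (5q − 12) is a factor; dividing leaves 3q**2 + 2q − 1.
The remaining quadratic factors as (q + 1)(3q − 1).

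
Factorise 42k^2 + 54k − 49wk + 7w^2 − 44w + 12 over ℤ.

(w − 6k − 6)(7w − 7k − 2)

Group: w(7w − 7k − 2) + (−6k − 6)(7w − 7k − 2); both groups contain (7w − 7k − 2).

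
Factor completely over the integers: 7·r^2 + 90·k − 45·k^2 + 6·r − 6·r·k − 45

(r − 3·k + 3)·(7·r + 15·k − 15)

Group: r·(7·r + 15·k − 15) + (−3·k + 3)·(7·r + 15·k − 15); both groups contain (7·r + 15·k − 15).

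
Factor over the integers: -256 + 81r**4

(3r)⁴ − (4)⁴ = ((3r)² − (4)²)((3r)² + (4)²); the first factor splits again, the second (9r**2 + 16) is irreducible.

(3r + 4)(3r - 4)(9r**2 + 16)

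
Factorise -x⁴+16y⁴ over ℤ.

(2y-x)(2y+x)(4y²+x²)

Difference of squares twice: with A = 2y and B = x, A⁴ − B⁴ = (A² − B²)(A² + B²), and A² − B² factors again.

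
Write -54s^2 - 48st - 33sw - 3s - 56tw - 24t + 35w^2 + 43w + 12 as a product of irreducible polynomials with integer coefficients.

-(6s + 7w + 3)(9s + 8t - 5w - 4)

Group: -6s(9s + 8t - 5w - 4) + (-7w - 3)(9s + 8t - 5w - 4); both groups contain (9s + 8t - 5w - 4).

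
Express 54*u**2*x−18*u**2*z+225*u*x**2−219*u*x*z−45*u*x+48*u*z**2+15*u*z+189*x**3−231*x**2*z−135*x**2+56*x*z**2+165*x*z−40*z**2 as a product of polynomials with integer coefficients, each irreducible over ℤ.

(3*u+9*x−8*z)*(3*x−z)*(6*u+7*x−5)

Group: 3*u*(18*u*x−6*u*z+21*x**2−7*x*z−15*x+5*z) + (9*x−8*z)*(18*u*x−6*u*z+21*x**2−7*x*z−15*x+5*z); both groups contain (18*u*x−6*u*z+21*x**2−7*x*z−15*x+5*z), so (3*u+9*x−8*z) is a factor with cofactor 18*u*x−6*u*z+21*x**2−7*x*z−15*x+5*z.
The cofactor groups again: 18*u*x−6*u*z+21*x**2−7*x*z−15*x+5*z = 3*x*(6*u+7*x−5) − z*(6*u+7*x−5); both groups contain (6*u+7*x−5), giving (3*x−z)*(6*u+7*x−5).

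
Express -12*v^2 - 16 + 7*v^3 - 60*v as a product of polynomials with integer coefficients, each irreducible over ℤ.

(7*v + 2)*(v + 2)*(v - 4)

By the rational root theorem, v = -2/7 is a root, giving the factor (7*v + 2) and quotient v^2 - 2*v - 8.
The remaining quadratic factors as (v + 2)(v - 4).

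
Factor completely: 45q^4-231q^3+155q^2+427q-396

(3q+4)(3q-11)(5q-9)(q-1)

Among the possible rational roots, q = -4/3 is a root, so (3q+4) divides it; the quotient is 15q^3-97q^2+181q-99.
Then q = 11/3 is a root, so (3q-11) is a factor; dividing leaves 5q^2-14q+9.
The remaining quadratic factors as (5q-9)(q-1).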